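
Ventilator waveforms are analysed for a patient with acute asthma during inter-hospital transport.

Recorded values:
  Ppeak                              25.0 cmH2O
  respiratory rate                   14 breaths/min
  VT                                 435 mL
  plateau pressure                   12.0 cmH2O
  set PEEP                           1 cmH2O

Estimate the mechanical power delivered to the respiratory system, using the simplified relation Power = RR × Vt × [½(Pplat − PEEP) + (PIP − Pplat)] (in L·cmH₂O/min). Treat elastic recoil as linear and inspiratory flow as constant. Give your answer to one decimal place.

Per-breath work = Vt × [½(Pplat−PEEP) + (PIP−Pplat)] = 0.435 × [0.5×11.0 + 13.0] = 0.435 × 18.5 = 8.048 L·cmH2O.
Power = 14 × 8.048 = 112.67 L·cmH2O/min.

112.7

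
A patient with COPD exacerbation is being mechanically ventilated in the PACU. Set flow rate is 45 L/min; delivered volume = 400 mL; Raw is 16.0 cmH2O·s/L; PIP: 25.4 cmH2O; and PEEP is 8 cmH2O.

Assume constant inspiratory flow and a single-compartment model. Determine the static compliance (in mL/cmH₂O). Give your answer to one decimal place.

Flow: 45 L/min ÷ 60 = 0.75 L/s.
Equation of motion (constant flow): PIP = Vt/C + R·V̇ + PEEP.
Vt/C = PIP − R·V̇ − PEEP = 25.4 − 16.0×0.75 − 8 = 25.4 − 12.0 − 8 = 5.4 cmH2O.
C = Vt / 5.4 = 400 / 5.4 = 74.074 mL/cmH2O.

74.1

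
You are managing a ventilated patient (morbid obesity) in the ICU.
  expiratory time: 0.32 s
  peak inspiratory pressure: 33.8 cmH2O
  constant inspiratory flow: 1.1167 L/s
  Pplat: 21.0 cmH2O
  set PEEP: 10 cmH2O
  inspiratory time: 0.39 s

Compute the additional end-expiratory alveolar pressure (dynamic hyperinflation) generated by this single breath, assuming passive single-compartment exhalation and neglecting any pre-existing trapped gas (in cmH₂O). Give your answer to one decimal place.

5.4

Vt = flow × Ti = 1.1167 L/s × 0.39 s × 1000 mL/L = 435.51 mL.
R = (PIP − Pplat)/V̇ = (33.8 − 21.0) / 1.1167 = 12.8/1.1167 = 11.462 cmH2O·s/L.
C = Vt/(Pplat − PEEP) = 435.51 / (21.0 − 10) = 435.51/11.0 = 39.592 mL/cmH2O.
τ = R × C = 11.462 × 0.03959 L/cmH2O = 0.4538 s.
Fraction remaining = e^(−Te/τ) = e^(−0.32/0.4538) = 0.494; trapped volume = 435.51 × 0.494 = 215.14 mL.
Additional alveolar pressure from trapping ≈ V_trapped / C = 215.14 / 39.592 = 5.434 cmH2O.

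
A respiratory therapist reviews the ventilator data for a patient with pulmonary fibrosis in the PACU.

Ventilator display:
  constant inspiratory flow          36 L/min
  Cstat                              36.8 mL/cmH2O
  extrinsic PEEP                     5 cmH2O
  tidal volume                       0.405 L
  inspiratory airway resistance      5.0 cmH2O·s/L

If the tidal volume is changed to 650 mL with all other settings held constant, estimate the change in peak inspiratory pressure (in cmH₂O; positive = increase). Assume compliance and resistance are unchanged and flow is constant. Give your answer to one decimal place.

6.7

PIP = Vt/C + R·V̇ + PEEP (constant-flow equation of motion).
Only the elastic term changes: ΔPIP = ΔVt / C = (650 − 405) / 36.8 = 6.658 cmH2O.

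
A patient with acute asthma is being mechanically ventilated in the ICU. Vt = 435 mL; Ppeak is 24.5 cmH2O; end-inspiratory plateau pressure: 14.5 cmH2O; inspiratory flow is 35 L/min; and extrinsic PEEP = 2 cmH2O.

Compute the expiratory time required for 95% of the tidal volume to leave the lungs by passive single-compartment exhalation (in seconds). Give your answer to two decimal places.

1.79

Flow: 35 L/min ÷ 60 = 0.5833 L/s.
R = (PIP − Pplat)/V̇ = (24.5 − 14.5) / 0.5833 = 10.0/0.5833 = 17.144 cmH2O·s/L.
C = Vt/(Pplat − PEEP) = 435.0 / (14.5 − 2) = 435.0/12.5 = 34.8 mL/cmH2O.
τ = R × C = 17.144 × 0.0348 L/cmH2O = 0.5966 s.
t = −τ·ln(1 − 0.95) = −0.5966·ln(0.05) = 1.787 s.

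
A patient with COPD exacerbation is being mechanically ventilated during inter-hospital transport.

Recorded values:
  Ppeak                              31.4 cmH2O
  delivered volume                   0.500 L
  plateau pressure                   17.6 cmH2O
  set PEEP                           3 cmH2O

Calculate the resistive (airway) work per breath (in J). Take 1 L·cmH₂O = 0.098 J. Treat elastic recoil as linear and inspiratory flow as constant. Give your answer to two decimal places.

0.68

With constant inspiratory flow the resistive pressure is constant at PIP − Pplat = 31.4 − 17.6 = 13.8 cmH2O, so resistive work = 13.8 × 0.500 = 6.9 L·cmH2O.
× 0.098 J/(L·cmH2O) → 0.6762 J.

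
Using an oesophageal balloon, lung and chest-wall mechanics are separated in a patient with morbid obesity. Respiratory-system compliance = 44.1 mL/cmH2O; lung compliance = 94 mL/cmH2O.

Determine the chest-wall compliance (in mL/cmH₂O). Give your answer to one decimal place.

83.1

1/Ccw = 1/Crs − 1/CL.
1/Ccw = 1/44.1 − 1/94 = 0.01204.
Ccw = 83.056 mL/cmH2O.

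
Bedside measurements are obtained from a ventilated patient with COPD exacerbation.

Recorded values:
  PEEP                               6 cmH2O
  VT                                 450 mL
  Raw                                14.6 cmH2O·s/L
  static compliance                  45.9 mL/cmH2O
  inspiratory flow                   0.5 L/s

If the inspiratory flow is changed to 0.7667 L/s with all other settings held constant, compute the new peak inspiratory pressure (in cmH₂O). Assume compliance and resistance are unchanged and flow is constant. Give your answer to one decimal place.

27.0

PIP = Vt/C + R·V̇ + PEEP (constant-flow equation of motion).
Only the resistive term changes: ΔPIP = R × ΔV̇ = 14.6 × (0.7667 − 0.5) = 14.6 × 0.2667 = 3.894 cmH2O.
Original PIP = 450/45.9 + 14.6×0.5 + 6 = 23.104 cmH2O; new PIP = 23.104 + (3.894) = 26.998 cmH2O.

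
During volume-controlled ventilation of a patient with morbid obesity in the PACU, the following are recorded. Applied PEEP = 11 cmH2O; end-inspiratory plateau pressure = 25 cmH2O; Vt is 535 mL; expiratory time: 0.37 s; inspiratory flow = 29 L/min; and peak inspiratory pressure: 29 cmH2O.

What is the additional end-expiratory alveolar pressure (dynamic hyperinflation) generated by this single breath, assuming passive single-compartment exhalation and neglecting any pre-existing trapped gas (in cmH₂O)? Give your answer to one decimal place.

4.3

Flow: 29 L/min ÷ 60 = 0.4833 L/s.
R = (PIP − Pplat)/V̇ = (29 − 25) / 0.4833 = 4.0/0.4833 = 8.276 cmH2O·s/L.
C = Vt/(Pplat − PEEP) = 535.0 / (25 − 11) = 535.0/14.0 = 38.214 mL/cmH2O.
τ = R × C = 8.276 × 0.03821 L/cmH2O = 0.3162 s.
Fraction remaining = e^(−Te/τ) = e^(−0.37/0.3162) = 0.3103; trapped volume = 535.0 × 0.3103 = 166.01 mL.
Additional alveolar pressure from trapping ≈ V_trapped / C = 166.01 / 38.214 = 4.344 cmH2O.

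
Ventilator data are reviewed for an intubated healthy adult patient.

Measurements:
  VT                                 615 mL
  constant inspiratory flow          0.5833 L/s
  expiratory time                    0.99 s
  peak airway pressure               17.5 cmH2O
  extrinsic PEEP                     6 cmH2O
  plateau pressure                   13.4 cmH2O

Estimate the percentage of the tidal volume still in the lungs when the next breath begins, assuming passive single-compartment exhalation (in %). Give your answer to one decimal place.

R = (PIP − Pplat)/V̇ = (17.5 − 13.4) / 0.5833 = 4.1/0.5833 = 7.029 cmH2O·s/L.
C = Vt/(Pplat − PEEP) = 615.0 / (13.4 − 6) = 615.0/7.4 = 83.108 mL/cmH2O.
τ = R × C = 7.029 × 0.08311 L/cmH2O = 0.5842 s.
Fraction remaining at end-expiration = e^(−Te/τ) = e^(−0.99/0.5842) = 0.1837 → 18.37%.

18.4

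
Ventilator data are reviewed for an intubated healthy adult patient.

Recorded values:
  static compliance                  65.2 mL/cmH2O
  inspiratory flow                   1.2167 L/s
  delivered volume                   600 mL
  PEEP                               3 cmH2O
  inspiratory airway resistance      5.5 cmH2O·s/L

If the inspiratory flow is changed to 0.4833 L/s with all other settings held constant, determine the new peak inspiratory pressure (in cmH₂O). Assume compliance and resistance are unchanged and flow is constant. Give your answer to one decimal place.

PIP = Vt/C + R·V̇ + PEEP (constant-flow equation of motion).
Only the resistive term changes: ΔPIP = R × ΔV̇ = 5.5 × (0.4833 − 1.2167) = 5.5 × -0.7334 = -4.034 cmH2O.
Original PIP = 600/65.2 + 5.5×1.2167 + 3 = 18.894 cmH2O; new PIP = 18.894 + (-4.034) = 14.86 cmH2O.

14.9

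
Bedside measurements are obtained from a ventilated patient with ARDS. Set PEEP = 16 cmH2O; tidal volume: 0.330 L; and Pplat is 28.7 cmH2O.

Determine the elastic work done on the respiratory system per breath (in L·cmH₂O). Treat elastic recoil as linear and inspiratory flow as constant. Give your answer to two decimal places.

Elastic work ≈ ½ × (Pplat − PEEP) × Vt = 0.5 × (28.7 − 16) × 0.330 L = 0.5 × 12.7 × 0.330 = 2.096 L·cmH2O.

2.10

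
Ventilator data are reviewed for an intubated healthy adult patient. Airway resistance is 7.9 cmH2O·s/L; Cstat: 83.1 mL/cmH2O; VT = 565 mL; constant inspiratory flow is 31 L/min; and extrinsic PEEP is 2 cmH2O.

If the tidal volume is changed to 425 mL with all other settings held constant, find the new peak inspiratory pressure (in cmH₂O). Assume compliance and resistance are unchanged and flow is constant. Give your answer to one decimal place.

Flow: 31 L/min ÷ 60 = 0.5167 L/s.
PIP = Vt/C + R·V̇ + PEEP (constant-flow equation of motion).
Only the elastic term changes: ΔPIP = ΔVt / C = (425 − 565) / 83.1 = -1.685 cmH2O.
Original PIP = 565/83.1 + 7.9×0.5167 + 2 = 12.881 cmH2O; new PIP = 12.881 + (-1.685) = 11.196 cmH2O.

11.2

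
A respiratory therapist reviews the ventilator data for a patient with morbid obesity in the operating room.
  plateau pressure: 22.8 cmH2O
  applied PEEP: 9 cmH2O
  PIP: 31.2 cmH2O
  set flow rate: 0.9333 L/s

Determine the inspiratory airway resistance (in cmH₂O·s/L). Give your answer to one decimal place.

Raw = (PIP − Pplat) / flow = (31.2 − 22.8) / 0.9333 = 8.4 / 0.9333 = 9.0 cmH2O·s/L.

9.0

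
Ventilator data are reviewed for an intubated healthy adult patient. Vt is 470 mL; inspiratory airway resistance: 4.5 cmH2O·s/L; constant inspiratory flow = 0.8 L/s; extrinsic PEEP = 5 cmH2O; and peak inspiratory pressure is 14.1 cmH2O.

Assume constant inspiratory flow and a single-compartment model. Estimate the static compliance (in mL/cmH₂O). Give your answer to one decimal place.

85.5

Equation of motion (constant flow): PIP = Vt/C + R·V̇ + PEEP.
Vt/C = PIP − R·V̇ − PEEP = 14.1 − 4.5×0.8 − 5 = 14.1 − 3.6 − 5 = 5.5 cmH2O.
C = Vt / 5.5 = 470 / 5.5 = 85.455 mL/cmH2O.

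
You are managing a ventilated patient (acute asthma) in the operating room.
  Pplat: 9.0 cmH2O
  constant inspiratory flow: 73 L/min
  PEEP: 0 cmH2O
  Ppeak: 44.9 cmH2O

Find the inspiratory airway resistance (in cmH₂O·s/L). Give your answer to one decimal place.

29.5

Flow: 73 L/min ÷ 60 = 1.2167 L/s.
Raw = (PIP − Pplat) / flow = (44.9 − 9.0) / 1.2167 = 35.9 / 1.2167 = 29.506 cmH2O·s/L.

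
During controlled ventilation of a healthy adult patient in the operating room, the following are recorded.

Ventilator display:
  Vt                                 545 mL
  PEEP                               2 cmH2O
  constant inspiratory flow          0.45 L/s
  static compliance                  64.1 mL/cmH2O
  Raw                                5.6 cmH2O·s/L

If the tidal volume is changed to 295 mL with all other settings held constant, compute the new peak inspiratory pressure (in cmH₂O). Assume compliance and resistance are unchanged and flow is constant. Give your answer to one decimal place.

9.1

PIP = Vt/C + R·V̇ + PEEP (constant-flow equation of motion).
Only the elastic term changes: ΔPIP = ΔVt / C = (295 − 545) / 64.1 = -3.9 cmH2O.
Original PIP = 545/64.1 + 5.6×0.45 + 2 = 13.022 cmH2O; new PIP = 13.022 + (-3.9) = 9.122 cmH2O.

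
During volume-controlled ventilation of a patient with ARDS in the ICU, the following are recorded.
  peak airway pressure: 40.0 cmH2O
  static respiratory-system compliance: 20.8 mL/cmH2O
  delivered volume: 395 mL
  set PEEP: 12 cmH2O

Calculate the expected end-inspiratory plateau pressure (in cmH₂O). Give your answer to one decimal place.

31.0

Pplat = PEEP + Vt / Cstat = 12 + 395 / 20.8 = 12 + 18.99 = 30.99 cmH2O.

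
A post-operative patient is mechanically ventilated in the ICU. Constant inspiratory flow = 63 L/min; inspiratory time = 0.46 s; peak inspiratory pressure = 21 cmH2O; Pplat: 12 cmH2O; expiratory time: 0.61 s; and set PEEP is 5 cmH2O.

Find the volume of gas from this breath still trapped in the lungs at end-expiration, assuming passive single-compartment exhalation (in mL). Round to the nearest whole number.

172

Flow: 63 L/min ÷ 60 = 1.05 L/s.
Vt = flow × Ti = 1.05 L/s × 0.46 s × 1000 mL/L = 483.0 mL.
R = (PIP − Pplat)/V̇ = (21 − 12) / 1.05 = 9.0/1.05 = 8.571 cmH2O·s/L.
C = Vt/(Pplat − PEEP) = 483.0 / (12 − 5) = 483.0/7.0 = 69.0 mL/cmH2O.
τ = R × C = 8.571 × 0.069 L/cmH2O = 0.5914 s.
Fraction remaining = e^(−Te/τ) = e^(−0.61/0.5914) = 0.3565.
Trapped volume = 483.0 × 0.3565 = 172.19 mL.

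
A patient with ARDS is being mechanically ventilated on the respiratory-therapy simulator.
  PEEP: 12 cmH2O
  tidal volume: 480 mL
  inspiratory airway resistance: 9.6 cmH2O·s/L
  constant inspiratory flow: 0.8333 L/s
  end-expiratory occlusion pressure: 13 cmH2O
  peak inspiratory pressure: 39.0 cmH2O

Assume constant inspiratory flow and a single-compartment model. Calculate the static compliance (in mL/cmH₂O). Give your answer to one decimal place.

Total PEEP = 13 cmH2O (set 12 + intrinsic 1); this is the baseline alveolar pressure.
Equation of motion (constant flow): PIP = Vt/C + R·V̇ + PEEP.
Vt/C = PIP − R·V̇ − PEEP = 39.0 − 9.6×0.8333 − 13 = 39.0 − 8.0 − 13 = 18.0 cmH2O.
C = Vt / 18.0 = 480 / 18.0 = 26.667 mL/cmH2O.

26.7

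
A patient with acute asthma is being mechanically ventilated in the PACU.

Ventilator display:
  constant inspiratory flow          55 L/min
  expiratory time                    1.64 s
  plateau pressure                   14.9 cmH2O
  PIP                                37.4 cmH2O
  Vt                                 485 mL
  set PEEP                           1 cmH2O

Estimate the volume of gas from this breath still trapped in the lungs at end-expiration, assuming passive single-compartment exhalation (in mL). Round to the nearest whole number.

Flow: 55 L/min ÷ 60 = 0.9167 L/s.
R = (PIP − Pplat)/V̇ = (37.4 − 14.9) / 0.9167 = 22.5/0.9167 = 24.545 cmH2O·s/L.
C = Vt/(Pplat − PEEP) = 485.0 / (14.9 − 1) = 485.0/13.9 = 34.892 mL/cmH2O.
τ = R × C = 24.545 × 0.03489 L/cmH2O = 0.8564 s.
Fraction remaining = e^(−Te/τ) = e^(−1.64/0.8564) = 0.1473.
Trapped volume = 485.0 × 0.1473 = 71.441 mL.

71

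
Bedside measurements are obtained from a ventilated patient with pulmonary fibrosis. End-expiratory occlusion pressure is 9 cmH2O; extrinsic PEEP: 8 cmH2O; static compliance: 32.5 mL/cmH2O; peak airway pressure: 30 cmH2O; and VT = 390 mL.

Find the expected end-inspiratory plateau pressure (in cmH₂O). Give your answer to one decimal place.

21.0

End-expiratory occlusion gives total PEEP = 9 cmH2O (intrinsic PEEP = 9 − 8 = 1). Use total PEEP for the elastic gradient.
Pplat = PEEPtotal + Vt / Cstat = 9 + 390 / 32.5 = 9 + 12.0 = 21.0 cmH2O.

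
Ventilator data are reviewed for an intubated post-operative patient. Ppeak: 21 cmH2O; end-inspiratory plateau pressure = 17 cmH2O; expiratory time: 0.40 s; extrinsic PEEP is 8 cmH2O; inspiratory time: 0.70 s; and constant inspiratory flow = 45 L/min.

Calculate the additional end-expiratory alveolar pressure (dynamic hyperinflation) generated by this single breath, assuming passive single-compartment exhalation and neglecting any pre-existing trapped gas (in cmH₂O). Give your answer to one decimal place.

2.5

Flow: 45 L/min ÷ 60 = 0.75 L/s.
Vt = flow × Ti = 0.75 L/s × 0.70 s × 1000 mL/L = 525.0 mL.
R = (PIP − Pplat)/V̇ = (21 − 17) / 0.75 = 4.0/0.75 = 5.333 cmH2O·s/L.
C = Vt/(Pplat − PEEP) = 525.0 / (17 − 8) = 525.0/9.0 = 58.333 mL/cmH2O.
τ = R × C = 5.333 × 0.05833 L/cmH2O = 0.3111 s.
Fraction remaining = e^(−Te/τ) = e^(−0.40/0.3111) = 0.2764; trapped volume = 525.0 × 0.2764 = 145.11 mL.
Additional alveolar pressure from trapping ≈ V_trapped / C = 145.11 / 58.333 = 2.488 cmH2O.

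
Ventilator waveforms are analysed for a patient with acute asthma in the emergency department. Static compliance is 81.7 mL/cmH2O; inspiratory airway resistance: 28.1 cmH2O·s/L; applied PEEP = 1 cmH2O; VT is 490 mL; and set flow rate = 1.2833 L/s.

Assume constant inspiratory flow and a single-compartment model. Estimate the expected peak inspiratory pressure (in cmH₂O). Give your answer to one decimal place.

43.1

Equation of motion (constant flow): PIP = Vt/C + R·V̇ + PEEP.
PIP = 490/81.7 + 28.1×1.2833 + 1 = 5.998 + 36.061 + 1 = 43.059 cmH2O.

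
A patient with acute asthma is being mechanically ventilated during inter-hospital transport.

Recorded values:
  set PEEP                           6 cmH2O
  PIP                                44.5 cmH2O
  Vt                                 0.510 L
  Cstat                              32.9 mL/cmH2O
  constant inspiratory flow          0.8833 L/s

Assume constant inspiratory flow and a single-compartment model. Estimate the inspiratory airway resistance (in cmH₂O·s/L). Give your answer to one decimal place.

26.0

Equation of motion (constant flow): PIP = Vt/C + R·V̇ + PEEP.
R·V̇ = PIP − Vt/C − PEEP = 44.5 − 510/32.9 − 6 = 44.5 − 15.502 − 6 = 22.998 cmH2O.
R = 22.998 / 0.8833 = 26.036 cmH2O·s/L.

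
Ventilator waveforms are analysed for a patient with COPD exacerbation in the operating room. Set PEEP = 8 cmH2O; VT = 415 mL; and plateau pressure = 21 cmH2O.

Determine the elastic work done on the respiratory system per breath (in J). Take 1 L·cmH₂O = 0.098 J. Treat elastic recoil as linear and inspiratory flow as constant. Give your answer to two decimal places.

Elastic work ≈ ½ × (Pplat − PEEP) × Vt = 0.5 × (21 − 8) × 0.415 L = 0.5 × 13.0 × 0.415 = 2.698 L·cmH2O.
× 0.098 J/(L·cmH2O) → 0.2644 J.

0.26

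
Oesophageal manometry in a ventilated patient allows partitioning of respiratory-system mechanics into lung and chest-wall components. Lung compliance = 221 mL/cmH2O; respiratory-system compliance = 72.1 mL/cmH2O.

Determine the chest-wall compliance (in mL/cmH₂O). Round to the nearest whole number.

1/Ccw = 1/Crs − 1/CL.
1/Ccw = 1/72.1 − 1/221 = 0.009345.
Ccw = 107.01 mL/cmH2O.

107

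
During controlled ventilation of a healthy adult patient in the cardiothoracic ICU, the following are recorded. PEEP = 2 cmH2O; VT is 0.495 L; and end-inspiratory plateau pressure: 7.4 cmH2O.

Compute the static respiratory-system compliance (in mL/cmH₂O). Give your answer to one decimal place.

Cstat = Vt / (Pplat − PEEP) = 495 / (7.4 − 2) = 495 / 5.4 = 91.667 mL/cmH2O.

91.7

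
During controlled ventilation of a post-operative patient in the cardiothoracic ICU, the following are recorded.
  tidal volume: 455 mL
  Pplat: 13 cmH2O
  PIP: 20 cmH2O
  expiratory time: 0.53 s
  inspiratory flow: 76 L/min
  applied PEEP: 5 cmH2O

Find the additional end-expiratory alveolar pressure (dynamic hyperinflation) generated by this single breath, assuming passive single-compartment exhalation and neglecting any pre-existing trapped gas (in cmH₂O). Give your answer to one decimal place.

Flow: 76 L/min ÷ 60 = 1.2667 L/s.
R = (PIP − Pplat)/V̇ = (20 − 13) / 1.2667 = 7.0/1.2667 = 5.526 cmH2O·s/L.
C = Vt/(Pplat − PEEP) = 455.0 / (13 − 5) = 455.0/8.0 = 56.875 mL/cmH2O.
τ = R × C = 5.526 × 0.05688 L/cmH2O = 0.3143 s.
Fraction remaining = e^(−Te/τ) = e^(−0.53/0.3143) = 0.1852; trapped volume = 455.0 × 0.1852 = 84.266 mL.
Additional alveolar pressure from trapping ≈ V_trapped / C = 84.266 / 56.875 = 1.482 cmH2O.

1.5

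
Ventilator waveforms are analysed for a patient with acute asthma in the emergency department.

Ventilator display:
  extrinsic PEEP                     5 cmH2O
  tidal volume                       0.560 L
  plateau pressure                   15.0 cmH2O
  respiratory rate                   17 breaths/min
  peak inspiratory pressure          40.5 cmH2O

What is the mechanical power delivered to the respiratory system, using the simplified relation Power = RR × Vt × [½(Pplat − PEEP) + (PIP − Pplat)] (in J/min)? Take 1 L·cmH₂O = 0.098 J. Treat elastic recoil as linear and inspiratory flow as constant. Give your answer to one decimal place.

28.5

Per-breath work = Vt × [½(Pplat−PEEP) + (PIP−Pplat)] = 0.560 × [0.5×10.0 + 25.5] = 0.560 × 30.5 = 17.08 L·cmH2O.
Power = 17 × 17.08 = 290.36 L·cmH2O/min.
× 0.098 J/(L·cmH2O) → 28.455 J/min.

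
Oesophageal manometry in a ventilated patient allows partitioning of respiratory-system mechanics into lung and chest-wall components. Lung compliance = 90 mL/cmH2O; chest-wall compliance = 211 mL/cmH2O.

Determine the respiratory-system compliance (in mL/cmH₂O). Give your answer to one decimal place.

Lung and chest wall are elastances in series: 1/Crs = 1/CL + 1/Ccw.
1/Crs = 1/90 + 1/211 = 0.01585.
Crs = 63.091 mL/cmH2O.

63.1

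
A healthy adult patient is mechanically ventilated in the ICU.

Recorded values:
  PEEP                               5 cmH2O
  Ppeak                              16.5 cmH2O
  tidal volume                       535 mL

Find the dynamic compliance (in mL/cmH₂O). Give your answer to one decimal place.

Dynamic compliance = Vt / (PIP − PEEP) = 535 / (16.5 − 5) = 535 / 11.5 = 46.522 mL/cmH2O.

46.5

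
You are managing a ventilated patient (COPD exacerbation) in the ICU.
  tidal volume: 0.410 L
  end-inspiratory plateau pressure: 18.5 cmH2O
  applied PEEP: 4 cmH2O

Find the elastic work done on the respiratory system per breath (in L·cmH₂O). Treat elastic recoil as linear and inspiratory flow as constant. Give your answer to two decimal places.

2.97

Elastic work ≈ ½ × (Pplat − PEEP) × Vt = 0.5 × (18.5 − 4) × 0.410 L = 0.5 × 14.5 × 0.410 = 2.973 L·cmH2O.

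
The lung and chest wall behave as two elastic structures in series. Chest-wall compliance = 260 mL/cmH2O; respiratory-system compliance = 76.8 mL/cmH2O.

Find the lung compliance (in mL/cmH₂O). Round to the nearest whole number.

109

1/CL = 1/Crs − 1/Ccw.
1/CL = 1/76.8 − 1/260 = 0.009175.
CL = 108.99 mL/cmH2O.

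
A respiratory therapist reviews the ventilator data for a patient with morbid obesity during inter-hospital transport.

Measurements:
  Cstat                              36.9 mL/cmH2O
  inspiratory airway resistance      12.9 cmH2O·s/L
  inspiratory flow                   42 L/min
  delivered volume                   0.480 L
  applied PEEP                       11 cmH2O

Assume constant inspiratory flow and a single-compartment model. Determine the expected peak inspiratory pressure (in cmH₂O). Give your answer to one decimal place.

33.0

Flow: 42 L/min ÷ 60 = 0.7 L/s.
Equation of motion (constant flow): PIP = Vt/C + R·V̇ + PEEP.
PIP = 480/36.9 + 12.9×0.7 + 11 = 13.008 + 9.03 + 11 = 33.038 cmH2O.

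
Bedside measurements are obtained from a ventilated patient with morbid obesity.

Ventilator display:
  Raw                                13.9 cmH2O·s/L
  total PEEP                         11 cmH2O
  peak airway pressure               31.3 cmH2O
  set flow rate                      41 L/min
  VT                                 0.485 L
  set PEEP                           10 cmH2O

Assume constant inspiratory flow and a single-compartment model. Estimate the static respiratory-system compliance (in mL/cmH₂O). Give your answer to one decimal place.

44.9

Flow: 41 L/min ÷ 60 = 0.6833 L/s.
Total PEEP = 11 cmH2O (set 10 + intrinsic 1); this is the baseline alveolar pressure.
Equation of motion (constant flow): PIP = Vt/C + R·V̇ + PEEP.
Vt/C = PIP − R·V̇ − PEEP = 31.3 − 13.9×0.6833 − 11 = 31.3 − 9.498 − 11 = 10.802 cmH2O.
C = Vt / 10.802 = 485 / 10.802 = 44.899 mL/cmH2O.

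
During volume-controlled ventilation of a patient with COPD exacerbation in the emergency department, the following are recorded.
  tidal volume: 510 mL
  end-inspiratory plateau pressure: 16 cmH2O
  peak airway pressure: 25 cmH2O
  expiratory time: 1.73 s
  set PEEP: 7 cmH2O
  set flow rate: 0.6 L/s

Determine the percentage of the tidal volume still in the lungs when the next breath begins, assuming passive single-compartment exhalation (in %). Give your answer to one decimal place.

13.1

R = (PIP − Pplat)/V̇ = (25 − 16) / 0.6 = 9.0/0.6 = 15.0 cmH2O·s/L.
C = Vt/(Pplat − PEEP) = 510.0 / (16 − 7) = 510.0/9.0 = 56.667 mL/cmH2O.
τ = R × C = 15.0 × 0.05667 L/cmH2O = 0.8501 s.
Fraction remaining at end-expiration = e^(−Te/τ) = e^(−1.73/0.8501) = 0.1307 → 13.07%.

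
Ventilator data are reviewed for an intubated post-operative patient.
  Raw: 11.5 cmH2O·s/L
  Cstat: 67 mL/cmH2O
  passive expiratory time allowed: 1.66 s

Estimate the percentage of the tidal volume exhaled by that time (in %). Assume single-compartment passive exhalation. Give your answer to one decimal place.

88.4

τ = R × C = 11.5 × 67 mL/cmH2O = 11.5 × 0.067 L/cmH2O = 0.7705 s.
Passive exhalation: V(t)/V₀ = e^(−t/τ) = e^(−1.66/0.7705) = 0.116.
Fraction exhaled = 1 − 0.116 = 0.884 → 88.4%.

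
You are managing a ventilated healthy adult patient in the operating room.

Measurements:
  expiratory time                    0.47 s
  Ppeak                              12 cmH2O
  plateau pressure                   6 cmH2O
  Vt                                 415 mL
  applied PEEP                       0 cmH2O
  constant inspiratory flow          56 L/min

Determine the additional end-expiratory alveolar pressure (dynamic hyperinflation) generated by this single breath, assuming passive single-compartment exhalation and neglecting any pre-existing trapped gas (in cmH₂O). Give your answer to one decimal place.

Flow: 56 L/min ÷ 60 = 0.9333 L/s.
R = (PIP − Pplat)/V̇ = (12 − 6) / 0.9333 = 6.0/0.9333 = 6.429 cmH2O·s/L.
C = Vt/(Pplat − PEEP) = 415.0 / (6 − 0) = 415.0/6.0 = 69.167 mL/cmH2O.
τ = R × C = 6.429 × 0.06917 L/cmH2O = 0.4447 s.
Fraction remaining = e^(−Te/τ) = e^(−0.47/0.4447) = 0.3475; trapped volume = 415.0 × 0.3475 = 144.21 mL.
Additional alveolar pressure from trapping ≈ V_trapped / C = 144.21 / 69.167 = 2.085 cmH2O.

2.1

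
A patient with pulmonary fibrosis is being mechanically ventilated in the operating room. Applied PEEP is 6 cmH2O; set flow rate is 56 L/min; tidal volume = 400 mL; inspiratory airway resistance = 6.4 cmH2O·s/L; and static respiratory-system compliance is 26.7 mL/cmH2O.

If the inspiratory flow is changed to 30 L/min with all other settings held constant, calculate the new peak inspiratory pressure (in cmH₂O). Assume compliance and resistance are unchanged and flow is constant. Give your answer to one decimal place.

24.2

Flow: 56 L/min ÷ 60 = 0.9333 L/s.
New flow: 30 L/min ÷ 60 = 0.5 L/s.
PIP = Vt/C + R·V̇ + PEEP (constant-flow equation of motion).
Only the resistive term changes: ΔPIP = R × ΔV̇ = 6.4 × (0.5 − 0.9333) = 6.4 × -0.4333 = -2.773 cmH2O.
Original PIP = 400/26.7 + 6.4×0.9333 + 6 = 26.954 cmH2O; new PIP = 26.954 + (-2.773) = 24.181 cmH2O.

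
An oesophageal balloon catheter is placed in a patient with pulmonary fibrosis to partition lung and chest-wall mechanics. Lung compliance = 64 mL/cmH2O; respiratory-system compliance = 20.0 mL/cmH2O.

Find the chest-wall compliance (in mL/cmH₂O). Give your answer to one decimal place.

29.1

1/Ccw = 1/Crs − 1/CL.
1/Ccw = 1/20.0 − 1/64 = 0.03438.
Ccw = 29.087 mL/cmH2O.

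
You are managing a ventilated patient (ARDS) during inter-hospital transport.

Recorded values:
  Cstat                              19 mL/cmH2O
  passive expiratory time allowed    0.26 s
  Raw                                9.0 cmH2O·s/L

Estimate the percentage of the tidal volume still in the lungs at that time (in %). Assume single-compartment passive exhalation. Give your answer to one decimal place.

τ = R × C = 9.0 × 19 mL/cmH2O = 9.0 × 0.019 L/cmH2O = 0.171 s.
Passive exhalation: V(t)/V₀ = e^(−t/τ) = e^(−0.26/0.171) = 0.2186.
Fraction remaining = 0.2186 → 21.86%.

21.9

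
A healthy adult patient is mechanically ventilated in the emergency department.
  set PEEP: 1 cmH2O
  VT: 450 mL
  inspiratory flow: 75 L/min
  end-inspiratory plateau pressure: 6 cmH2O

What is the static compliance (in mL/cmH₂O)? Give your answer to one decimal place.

Cstat = Vt / (Pplat − PEEP) = 450 / (6 − 1) = 450 / 5.0 = 90.0 mL/cmH2O.

90.0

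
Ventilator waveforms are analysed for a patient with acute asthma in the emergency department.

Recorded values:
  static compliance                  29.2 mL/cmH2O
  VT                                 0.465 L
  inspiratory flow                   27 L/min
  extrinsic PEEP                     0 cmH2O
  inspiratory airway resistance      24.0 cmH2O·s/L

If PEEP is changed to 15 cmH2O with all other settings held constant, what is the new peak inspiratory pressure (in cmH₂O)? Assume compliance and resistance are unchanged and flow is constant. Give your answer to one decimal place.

41.7

Flow: 27 L/min ÷ 60 = 0.45 L/s.
PIP = Vt/C + R·V̇ + PEEP (constant-flow equation of motion).
Only the baseline term changes: ΔPIP = ΔPEEP = 15 − 0 = 15.0 cmH2O.
Original PIP = 465/29.2 + 24.0×0.45 + 0 = 26.725 cmH2O; new PIP = 26.725 + (15.0) = 41.725 cmH2O.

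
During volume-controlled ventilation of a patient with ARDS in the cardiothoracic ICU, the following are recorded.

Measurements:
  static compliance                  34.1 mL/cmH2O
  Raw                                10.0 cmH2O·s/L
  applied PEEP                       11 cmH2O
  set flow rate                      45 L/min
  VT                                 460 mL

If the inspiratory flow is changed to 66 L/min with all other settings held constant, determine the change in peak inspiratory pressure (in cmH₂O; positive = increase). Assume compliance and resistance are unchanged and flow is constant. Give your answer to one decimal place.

Flow: 45 L/min ÷ 60 = 0.75 L/s.
New flow: 66 L/min ÷ 60 = 1.1 L/s.
PIP = Vt/C + R·V̇ + PEEP (constant-flow equation of motion).
Only the resistive term changes: ΔPIP = R × ΔV̇ = 10.0 × (1.1 − 0.75) = 10.0 × 0.35 = 3.5 cmH2O.

3.5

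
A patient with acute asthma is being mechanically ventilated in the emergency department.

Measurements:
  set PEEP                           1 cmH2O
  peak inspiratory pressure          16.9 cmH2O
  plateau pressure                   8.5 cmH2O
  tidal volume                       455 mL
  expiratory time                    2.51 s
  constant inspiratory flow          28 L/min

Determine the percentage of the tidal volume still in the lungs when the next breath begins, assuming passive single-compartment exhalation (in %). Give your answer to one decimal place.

Flow: 28 L/min ÷ 60 = 0.4667 L/s.
R = (PIP − Pplat)/V̇ = (16.9 − 8.5) / 0.4667 = 8.4/0.4667 = 17.999 cmH2O·s/L.
C = Vt/(Pplat − PEEP) = 455.0 / (8.5 − 1) = 455.0/7.5 = 60.667 mL/cmH2O.
τ = R × C = 17.999 × 0.06067 L/cmH2O = 1.092 s.
Fraction remaining at end-expiration = e^(−Te/τ) = e^(−2.51/1.092) = 0.1004 → 10.04%.

10.0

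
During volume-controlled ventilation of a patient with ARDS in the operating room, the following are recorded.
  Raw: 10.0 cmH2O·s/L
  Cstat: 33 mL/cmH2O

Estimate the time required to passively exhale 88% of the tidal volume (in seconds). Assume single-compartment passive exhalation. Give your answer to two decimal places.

τ = R × C = 10.0 × 33 mL/cmH2O = 10.0 × 0.033 L/cmH2O = 0.33 s.
Exhaled fraction f = 1 − e^(−t/τ) → t = −τ·ln(1 − f) = −0.33·ln(0.12) = 0.6997 s.

0.70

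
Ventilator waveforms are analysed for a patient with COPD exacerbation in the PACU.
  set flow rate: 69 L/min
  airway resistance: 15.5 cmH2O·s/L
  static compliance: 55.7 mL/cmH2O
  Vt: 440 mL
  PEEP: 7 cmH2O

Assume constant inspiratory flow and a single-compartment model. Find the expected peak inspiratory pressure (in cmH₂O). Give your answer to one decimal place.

32.7

Flow: 69 L/min ÷ 60 = 1.15 L/s.
Equation of motion (constant flow): PIP = Vt/C + R·V̇ + PEEP.
PIP = 440/55.7 + 15.5×1.15 + 7 = 7.899 + 17.825 + 7 = 32.724 cmH2O.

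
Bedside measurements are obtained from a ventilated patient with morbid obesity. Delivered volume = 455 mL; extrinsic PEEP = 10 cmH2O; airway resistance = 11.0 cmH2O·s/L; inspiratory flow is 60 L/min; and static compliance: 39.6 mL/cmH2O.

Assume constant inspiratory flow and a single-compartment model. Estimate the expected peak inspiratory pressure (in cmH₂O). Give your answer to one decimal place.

32.5

Flow: 60 L/min ÷ 60 = 1 L/s.
Equation of motion (constant flow): PIP = Vt/C + R·V̇ + PEEP.
PIP = 455/39.6 + 11.0×1 + 10 = 11.49 + 11.0 + 10 = 32.49 cmH2O.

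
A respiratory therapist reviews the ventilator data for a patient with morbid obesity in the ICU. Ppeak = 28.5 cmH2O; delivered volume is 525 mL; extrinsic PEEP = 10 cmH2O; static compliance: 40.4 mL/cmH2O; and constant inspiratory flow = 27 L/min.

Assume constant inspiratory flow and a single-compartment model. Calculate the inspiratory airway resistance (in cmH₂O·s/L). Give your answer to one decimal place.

12.2

Flow: 27 L/min ÷ 60 = 0.45 L/s.
Equation of motion (constant flow): PIP = Vt/C + R·V̇ + PEEP.
R·V̇ = PIP − Vt/C − PEEP = 28.5 − 525/40.4 − 10 = 28.5 − 12.995 − 10 = 5.505 cmH2O.
R = 5.505 / 0.45 = 12.233 cmH2O·s/L.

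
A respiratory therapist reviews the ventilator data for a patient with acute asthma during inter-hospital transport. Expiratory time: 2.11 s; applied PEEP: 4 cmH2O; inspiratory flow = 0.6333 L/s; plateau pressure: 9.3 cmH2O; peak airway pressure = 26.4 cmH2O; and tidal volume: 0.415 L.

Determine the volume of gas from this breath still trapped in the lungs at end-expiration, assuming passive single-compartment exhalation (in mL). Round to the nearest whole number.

R = (PIP − Pplat)/V̇ = (26.4 − 9.3) / 0.6333 = 17.1/0.6333 = 27.001 cmH2O·s/L.
C = Vt/(Pplat − PEEP) = 415.0 / (9.3 − 4) = 415.0/5.3 = 78.302 mL/cmH2O.
τ = R × C = 27.001 × 0.0783 L/cmH2O = 2.114 s.
Fraction remaining = e^(−Te/τ) = e^(−2.11/2.114) = 0.3686.
Trapped volume = 415.0 × 0.3686 = 152.97 mL.

153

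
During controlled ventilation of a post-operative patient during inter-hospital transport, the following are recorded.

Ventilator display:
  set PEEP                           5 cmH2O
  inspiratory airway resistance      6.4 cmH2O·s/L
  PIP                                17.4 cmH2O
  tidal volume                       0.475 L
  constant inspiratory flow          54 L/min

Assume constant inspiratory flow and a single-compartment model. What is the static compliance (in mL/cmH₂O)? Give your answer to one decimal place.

Flow: 54 L/min ÷ 60 = 0.9 L/s.
Equation of motion (constant flow): PIP = Vt/C + R·V̇ + PEEP.
Vt/C = PIP − R·V̇ − PEEP = 17.4 − 6.4×0.9 − 5 = 17.4 − 5.76 − 5 = 6.64 cmH2O.
C = Vt / 6.64 = 475 / 6.64 = 71.536 mL/cmH2O.

71.5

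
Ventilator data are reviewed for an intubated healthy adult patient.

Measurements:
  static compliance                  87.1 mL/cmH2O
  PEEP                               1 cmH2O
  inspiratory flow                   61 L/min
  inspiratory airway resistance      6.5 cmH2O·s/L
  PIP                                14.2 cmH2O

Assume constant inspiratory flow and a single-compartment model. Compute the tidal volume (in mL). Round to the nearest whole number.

574

Flow: 61 L/min ÷ 60 = 1.0167 L/s.
Equation of motion (constant flow): PIP = Vt/C + R·V̇ + PEEP.
Vt/C = PIP − R·V̇ − PEEP = 14.2 − 6.609 − 1 = 6.591 cmH2O.
Vt = C × 6.591 = 87.1 × 6.591 = 574.08 mL.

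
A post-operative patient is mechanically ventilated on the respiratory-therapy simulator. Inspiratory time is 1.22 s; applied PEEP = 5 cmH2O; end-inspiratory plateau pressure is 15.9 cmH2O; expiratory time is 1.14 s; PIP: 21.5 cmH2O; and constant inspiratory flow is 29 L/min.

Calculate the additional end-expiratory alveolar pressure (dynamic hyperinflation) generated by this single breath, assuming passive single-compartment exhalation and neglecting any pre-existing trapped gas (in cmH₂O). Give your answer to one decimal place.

1.8

Flow: 29 L/min ÷ 60 = 0.4833 L/s.
Vt = flow × Ti = 0.4833 L/s × 1.22 s × 1000 mL/L = 589.63 mL.
R = (PIP − Pplat)/V̇ = (21.5 − 15.9) / 0.4833 = 5.6/0.4833 = 11.587 cmH2O·s/L.
C = Vt/(Pplat − PEEP) = 589.63 / (15.9 − 5) = 589.63/10.9 = 54.094 mL/cmH2O.
τ = R × C = 11.587 × 0.05409 L/cmH2O = 0.6267 s.
Fraction remaining = e^(−Te/τ) = e^(−1.14/0.6267) = 0.1622; trapped volume = 589.63 × 0.1622 = 95.638 mL.
Additional alveolar pressure from trapping ≈ V_trapped / C = 95.638 / 54.094 = 1.768 cmH2O.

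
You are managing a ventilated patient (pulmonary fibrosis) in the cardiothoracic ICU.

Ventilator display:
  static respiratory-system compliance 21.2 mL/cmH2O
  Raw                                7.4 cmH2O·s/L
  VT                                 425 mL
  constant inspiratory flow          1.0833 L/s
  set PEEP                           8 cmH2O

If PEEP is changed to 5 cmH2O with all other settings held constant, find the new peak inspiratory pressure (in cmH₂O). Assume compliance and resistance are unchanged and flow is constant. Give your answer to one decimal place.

33.1

PIP = Vt/C + R·V̇ + PEEP (constant-flow equation of motion).
Only the baseline term changes: ΔPIP = ΔPEEP = 5 − 8 = -3.0 cmH2O.
Original PIP = 425/21.2 + 7.4×1.0833 + 8 = 36.064 cmH2O; new PIP = 36.064 + (-3.0) = 33.064 cmH2O.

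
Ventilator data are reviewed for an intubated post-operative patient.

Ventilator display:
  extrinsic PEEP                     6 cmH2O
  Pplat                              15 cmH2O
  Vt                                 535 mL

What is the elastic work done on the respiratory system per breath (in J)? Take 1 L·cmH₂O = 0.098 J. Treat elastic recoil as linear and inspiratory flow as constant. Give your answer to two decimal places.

Elastic work ≈ ½ × (Pplat − PEEP) × Vt = 0.5 × (15 − 6) × 0.535 L = 0.5 × 9.0 × 0.535 = 2.408 L·cmH2O.
× 0.098 J/(L·cmH2O) → 0.236 J.

0.24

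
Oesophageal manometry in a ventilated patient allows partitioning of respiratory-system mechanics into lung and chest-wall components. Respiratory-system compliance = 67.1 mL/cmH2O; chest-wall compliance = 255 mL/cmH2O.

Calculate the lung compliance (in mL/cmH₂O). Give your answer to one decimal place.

1/CL = 1/Crs − 1/Ccw.
1/CL = 1/67.1 − 1/255 = 0.01098.
CL = 91.075 mL/cmH2O.

91.1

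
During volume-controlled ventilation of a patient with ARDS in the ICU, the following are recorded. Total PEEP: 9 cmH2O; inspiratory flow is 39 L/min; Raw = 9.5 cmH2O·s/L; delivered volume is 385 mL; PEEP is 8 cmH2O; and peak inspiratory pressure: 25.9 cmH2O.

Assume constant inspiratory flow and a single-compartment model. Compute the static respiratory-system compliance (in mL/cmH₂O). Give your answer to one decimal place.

Flow: 39 L/min ÷ 60 = 0.65 L/s.
Total PEEP = 9 cmH2O (set 8 + intrinsic 1); this is the baseline alveolar pressure.
Equation of motion (constant flow): PIP = Vt/C + R·V̇ + PEEP.
Vt/C = PIP − R·V̇ − PEEP = 25.9 − 9.5×0.65 − 9 = 25.9 − 6.175 − 9 = 10.725 cmH2O.
C = Vt / 10.725 = 385 / 10.725 = 35.897 mL/cmH2O.

35.9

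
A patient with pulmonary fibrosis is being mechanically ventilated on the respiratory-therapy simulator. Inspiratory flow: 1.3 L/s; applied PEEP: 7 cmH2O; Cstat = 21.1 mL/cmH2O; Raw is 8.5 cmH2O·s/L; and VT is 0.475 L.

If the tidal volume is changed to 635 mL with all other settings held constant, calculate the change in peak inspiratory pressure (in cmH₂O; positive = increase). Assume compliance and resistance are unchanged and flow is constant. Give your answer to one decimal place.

7.6

PIP = Vt/C + R·V̇ + PEEP (constant-flow equation of motion).
Only the elastic term changes: ΔPIP = ΔVt / C = (635 − 475) / 21.1 = 7.583 cmH2O.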